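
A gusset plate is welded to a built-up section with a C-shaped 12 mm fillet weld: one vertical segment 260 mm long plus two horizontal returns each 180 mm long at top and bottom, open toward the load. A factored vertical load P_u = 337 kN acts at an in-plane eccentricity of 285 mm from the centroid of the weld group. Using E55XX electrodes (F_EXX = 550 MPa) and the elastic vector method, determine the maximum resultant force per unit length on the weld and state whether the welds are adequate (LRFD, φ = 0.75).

f_max ≈ 2210 N/mm; NOT adequate

Total weld length L_w = 620 mm. Treat welds as unit-width lines.
Centroid: x̄ = 2×180×90 / 620 = 52.26 mm from the vertical weld.
Polar moment about centroid: J = I_x + I_y = [260³/12 + 2×180×130²] + [260×52.26² + 2(180³/12 + 180×37.74²)] = 9744000 mm³.
Direct shear f_v = P/L_w = 337×10³ / 620 = 543.5 N/mm (vertical).
Torsion M = P·e = 337×10³ × 285 = 96045000 N·mm.
Critical point at (x, y) = (127.7, 130) from centroid. f_tx = M·y/J = 1281 N/mm; f_ty = M·x/J = 1259 N/mm.
Resultant f_max = √[f_tx² + (f_v + f_ty)²] = √[1281² + (543.5 + 1259)²] = 2212 N/mm.
Capacity per unit length: φr_n = 0.75 × 0.6 × 550 × (0.707 × 12) = 2100 N/mm.
2212 > 2100 → NOT adequate.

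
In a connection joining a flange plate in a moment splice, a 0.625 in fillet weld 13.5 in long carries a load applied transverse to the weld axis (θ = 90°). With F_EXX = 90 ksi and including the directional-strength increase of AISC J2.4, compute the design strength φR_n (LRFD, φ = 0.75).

t_e = 0.707 × 0.625 = 0.4419 in; A_we = 0.4419 × 13.5 = 5.965 in².
Directional factor: 1.0 + 0.5 sin^1.5(90°) = 1.5.
F_nw = 0.6 × 90 × 1.5 = 81 ksi.
φR_n = 0.75 × 81 × 5.965 = 362.4 kip.

φR_n ≈ 362 kip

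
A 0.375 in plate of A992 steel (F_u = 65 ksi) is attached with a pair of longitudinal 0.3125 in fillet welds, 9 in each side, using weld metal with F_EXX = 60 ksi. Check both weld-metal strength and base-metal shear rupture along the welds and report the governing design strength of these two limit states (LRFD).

t_e = 0.707 × 0.3125 = 0.2209 in; L = 18 in.
Weld metal: φR_n = 0.75 × 0.6 × 60 × 0.2209 × 18 = 107.4 kips.
Base metal (shear rupture): φR_n = 0.75 × 0.6 × 65 × 0.375 × 18 = 197.4 kips.
Governing: weld metal.

φR_n ≈ 107 kips (weld metal governs)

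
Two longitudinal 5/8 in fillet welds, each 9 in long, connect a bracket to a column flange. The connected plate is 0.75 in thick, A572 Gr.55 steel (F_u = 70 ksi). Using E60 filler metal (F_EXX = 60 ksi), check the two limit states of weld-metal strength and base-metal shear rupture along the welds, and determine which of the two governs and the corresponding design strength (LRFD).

φR_n ≈ 215 kips (weld metal governs)

t_e = 0.707 × 0.625 = 0.4419 in; L = 18 in.
Weld metal: φR_n = 0.75 × 0.6 × 60 × 0.4419 × 18 = 214.8 kips.
Base metal (shear rupture): φR_n = 0.75 × 0.6 × 70 × 0.75 × 18 = 425.2 kips.
Governing: weld metal.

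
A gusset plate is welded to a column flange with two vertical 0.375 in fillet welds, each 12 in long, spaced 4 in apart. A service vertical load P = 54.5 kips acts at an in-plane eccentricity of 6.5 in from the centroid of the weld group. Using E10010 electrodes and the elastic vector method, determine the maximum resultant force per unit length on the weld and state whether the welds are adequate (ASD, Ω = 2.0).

f_max ≈ 6.9 kip/in; adequate

E100XX → F_EXX = 100 ksi.
Total weld length L_w = 24 in. Treat welds as unit-width lines.
Polar moment about centroid: J = 2[d³/12 + d(b/2)²] = 2[12³/12 + 12×2²] = 384 in³.
Direct shear f_v = P/L_w = 54.5 / 24 = 2.271 kip/in (vertical).
Torsion M = P·e = 54.5 × 6.5 = 354.25 kip·in.
Critical point at (x, y) = (2, 6) from centroid. f_tx = M·y/J = 5.535 kip/in; f_ty = M·x/J = 1.845 kip/in.
Resultant f_max = √[f_tx² + (f_v + f_ty)²] = √[5.535² + (2.271 + 1.845)²] = 6.898 kip/in.
Capacity per unit length: r_n/Ω = (1/2.0) × 0.6 × 100 × (0.707 × 0.375) = 7.954 kip/in.
6.898 ≤ 7.954 → adequate.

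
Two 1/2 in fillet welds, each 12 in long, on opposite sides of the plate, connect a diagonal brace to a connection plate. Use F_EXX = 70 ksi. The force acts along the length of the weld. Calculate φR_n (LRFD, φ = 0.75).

φR_n ≈ 267 kips

Effective throat t_e = 0.707 × 0.5 = 0.3535 in.
Total length L = 24 in; A_we = 0.3535 × 24 = 8.484 in².
F_nw = 0.6 F_EXX = 0.6 × 70 = 42 ksi.
φR_n = 0.75 × 42 × 8.484 = 267.2 kips.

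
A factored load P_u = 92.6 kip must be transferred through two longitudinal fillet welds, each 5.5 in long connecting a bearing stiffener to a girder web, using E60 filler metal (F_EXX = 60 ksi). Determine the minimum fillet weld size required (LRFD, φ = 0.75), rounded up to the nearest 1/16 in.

Total weld length L = 11 in.
Required throat t_e = P_u / (φ × 0.6 F_EXX × L) = 92.6 / (0.75 × 0.6 × 60 × 11) = 0.3118 in.
Required leg w = t_e / 0.707 = 0.441 in → use 1/2 in.

w = 1/2 in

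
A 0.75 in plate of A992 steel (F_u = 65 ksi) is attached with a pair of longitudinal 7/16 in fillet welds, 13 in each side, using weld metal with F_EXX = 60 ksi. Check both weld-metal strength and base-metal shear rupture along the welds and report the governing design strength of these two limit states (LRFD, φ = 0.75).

φR_n ≈ 217 kips (weld metal governs)

t_e = 0.707 × 0.4375 = 0.3093 in; L = 26 in.
Weld metal: φR_n = 0.75 × 0.6 × 60 × 0.3093 × 26 = 217.1 kips.
Base metal (shear rupture): φR_n = 0.75 × 0.6 × 65 × 0.75 × 26 = 570.4 kips.
Governing: weld metal.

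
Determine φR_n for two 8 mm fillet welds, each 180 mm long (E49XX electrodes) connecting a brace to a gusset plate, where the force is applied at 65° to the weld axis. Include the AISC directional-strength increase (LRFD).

φR_n ≈ 643 kN

E49XX → F_EXX = 490 MPa.
t_e = 0.707 × 8 = 5.656 mm; A_we = 5.656 × 360 = 2036 mm².
Directional factor: 1.0 + 0.5 sin^1.5(65°) = 1.431.
F_nw = 0.6 × 490 × 1.431 = 420.8 MPa.
φR_n = 0.75 × 420.8 × 2036 × 10⁻³ = 642.7 kN.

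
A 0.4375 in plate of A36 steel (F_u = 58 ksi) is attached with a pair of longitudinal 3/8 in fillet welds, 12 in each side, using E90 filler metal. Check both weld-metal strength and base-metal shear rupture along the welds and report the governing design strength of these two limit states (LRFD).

φR_n ≈ 258 kips (weld metal governs)

E90XX → F_EXX = 90 ksi.
t_e = 0.707 × 0.375 = 0.2651 in; L = 24 in.
Weld metal: φR_n = 0.75 × 0.6 × 90 × 0.2651 × 24 = 257.7 kips.
Base metal (shear rupture): φR_n = 0.75 × 0.6 × 58 × 0.4375 × 24 = 274 kips.
Governing: weld metal.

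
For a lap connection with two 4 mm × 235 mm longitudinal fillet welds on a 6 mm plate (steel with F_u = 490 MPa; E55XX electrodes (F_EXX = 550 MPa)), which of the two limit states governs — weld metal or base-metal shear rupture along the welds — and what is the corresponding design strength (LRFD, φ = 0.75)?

t_e = 0.707 × 4 = 2.828 mm; L = 470 mm.
Weld metal: φR_n = 0.75 × 0.6 × 550 × 2.828 × 470 × 10⁻³ = 329 kN.
Base metal (shear rupture): φR_n = 0.75 × 0.6 × 490 × 6 × 470 × 10⁻³ = 621.8 kN.
Governing: weld metal.

φR_n ≈ 329 kN (weld metal governs)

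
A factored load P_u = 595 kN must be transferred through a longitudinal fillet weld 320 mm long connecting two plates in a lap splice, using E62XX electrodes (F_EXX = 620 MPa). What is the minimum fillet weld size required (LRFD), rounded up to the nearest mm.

w = 10 mm

Total weld length L = 320 mm.
Required throat t_e = P_u / (φ × 0.6 F_EXX × L) = 595 / (0.75 × 0.6 × 620 × 320 × 10⁻³) = 6.664 mm.
Required leg w = t_e / 0.707 = 9.426 mm → use 10 mm.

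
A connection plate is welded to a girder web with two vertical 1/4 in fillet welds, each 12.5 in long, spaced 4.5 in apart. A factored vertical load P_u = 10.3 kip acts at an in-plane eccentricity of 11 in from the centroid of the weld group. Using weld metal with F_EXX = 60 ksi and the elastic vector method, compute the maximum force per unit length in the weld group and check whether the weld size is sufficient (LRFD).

Total weld length L_w = 25 in. Treat welds as unit-width lines.
Polar moment about centroid: J = 2[d³/12 + d(b/2)²] = 2[12.5³/12 + 12.5×2.25²] = 452.1 in³.
Direct shear f_v = P/L_w = 10.3 / 25 = 0.412 kip/in (vertical).
Torsion M = P·e = 10.3 × 11 = 113.3 kip·in.
Critical point at (x, y) = (2.25, 6.25) from centroid. f_tx = M·y/J = 1.566 kip/in; f_ty = M·x/J = 0.5639 kip/in.
Resultant f_max = √[f_tx² + (f_v + f_ty)²] = √[1.566² + (0.412 + 0.5639)²] = 1.845 kip/in.
Capacity per unit length: φr_n = 0.75 × 0.6 × 60 × (0.707 × 0.25) = 4.772 kip/in.
1.845 ≤ 4.772 → adequate.

f_max ≈ 1.85 kip/in; adequate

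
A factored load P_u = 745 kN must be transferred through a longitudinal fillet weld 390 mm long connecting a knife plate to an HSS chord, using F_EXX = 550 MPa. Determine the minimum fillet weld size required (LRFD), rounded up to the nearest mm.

w = 11 mm

Total weld length L = 390 mm.
Required throat t_e = P_u / (φ × 0.6 F_EXX × L) = 745 / (0.75 × 0.6 × 550 × 390 × 10⁻³) = 7.718 mm.
Required leg w = t_e / 0.707 = 10.92 mm → use 11 mm.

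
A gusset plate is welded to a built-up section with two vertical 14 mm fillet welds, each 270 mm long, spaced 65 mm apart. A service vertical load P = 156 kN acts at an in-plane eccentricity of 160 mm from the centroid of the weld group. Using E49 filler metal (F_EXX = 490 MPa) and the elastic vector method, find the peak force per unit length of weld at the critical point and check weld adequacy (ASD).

f_max ≈ 1010 N/mm; adequate

Total weld length L_w = 540 mm. Treat welds as unit-width lines.
Polar moment about centroid: J = 2[d³/12 + d(b/2)²] = 2[270³/12 + 270×32.5²] = 3851000 mm³.
Direct shear f_v = P/L_w = 156×10³ / 540 = 288.9 N/mm (vertical).
Torsion M = P·e = 156×10³ × 160 = 24960000 N·mm.
Critical point at (x, y) = (32.5, 135) from centroid. f_tx = M·y/J = 875 N/mm; f_ty = M·x/J = 210.7 N/mm.
Resultant f_max = √[f_tx² + (f_v + f_ty)²] = √[875² + (288.9 + 210.7)²] = 1008 N/mm.
Capacity per unit length: r_n/Ω = (1/2.0) × 0.6 × 490 × (0.707 × 14) = 1455 N/mm.
1008 ≤ 1455 → adequate.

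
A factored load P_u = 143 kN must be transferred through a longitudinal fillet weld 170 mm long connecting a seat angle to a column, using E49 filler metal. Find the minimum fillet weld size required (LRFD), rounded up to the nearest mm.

E49XX → F_EXX = 490 MPa.
Total weld length L = 170 mm.
Required throat t_e = P_u / (φ × 0.6 F_EXX × L) = 143 / (0.75 × 0.6 × 490 × 170 × 10⁻³) = 3.815 mm.
Required leg w = t_e / 0.707 = 5.396 mm → use 6 mm.

w = 6 mm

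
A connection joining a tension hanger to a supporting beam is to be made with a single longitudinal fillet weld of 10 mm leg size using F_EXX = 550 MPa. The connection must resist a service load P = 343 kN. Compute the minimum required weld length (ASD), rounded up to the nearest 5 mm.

L = 295 mm

Throat t_e = 0.707 × 10 = 7.07 mm.
r_n/Ω = (0.6 × 550 × 7.07) / 2.0 = 1167 N/mm = 1.167 kN/mm.
L_req = P / (r_n/Ω) = 343 / 1.167 = 294 mm total.
Round up → use L = 295 mm.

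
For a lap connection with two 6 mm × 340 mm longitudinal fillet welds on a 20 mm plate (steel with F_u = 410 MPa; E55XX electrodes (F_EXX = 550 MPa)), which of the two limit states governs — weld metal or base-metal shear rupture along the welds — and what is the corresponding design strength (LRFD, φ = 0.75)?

t_e = 0.707 × 6 = 4.242 mm; L = 680 mm.
Weld metal: φR_n = 0.75 × 0.6 × 550 × 4.242 × 680 × 10⁻³ = 713.9 kN.
Base metal (shear rupture): φR_n = 0.75 × 0.6 × 410 × 20 × 680 × 10⁻³ = 2509 kN.
Governing: weld metal.

φR_n ≈ 714 kN (weld metal governs)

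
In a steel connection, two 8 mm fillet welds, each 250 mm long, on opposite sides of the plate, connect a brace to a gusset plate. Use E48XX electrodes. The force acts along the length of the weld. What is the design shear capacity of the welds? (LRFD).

φR_n ≈ 611 kN

E48XX → F_EXX = 480 MPa.
Effective throat t_e = 0.707 × 8 = 5.656 mm.
Total length L = 500 mm; A_we = 5.656 × 500 = 2828 mm².
F_nw = 0.6 F_EXX = 0.6 × 480 = 288 MPa.
φR_n = 0.75 × 288 × 2828 × 10⁻³ = 610.8 kN.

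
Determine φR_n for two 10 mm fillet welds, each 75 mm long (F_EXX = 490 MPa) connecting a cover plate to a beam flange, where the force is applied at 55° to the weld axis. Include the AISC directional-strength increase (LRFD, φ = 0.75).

t_e = 0.707 × 10 = 7.07 mm; A_we = 7.07 × 150 = 1060 mm².
Directional factor: 1.0 + 0.5 sin^1.5(55°) = 1.371.
F_nw = 0.6 × 490 × 1.371 = 403 MPa.
φR_n = 0.75 × 403 × 1060 × 10⁻³ = 320.5 kN.

φR_n ≈ 321 kN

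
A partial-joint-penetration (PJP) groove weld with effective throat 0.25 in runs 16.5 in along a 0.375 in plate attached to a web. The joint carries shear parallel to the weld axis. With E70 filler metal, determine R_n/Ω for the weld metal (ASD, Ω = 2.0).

R_n/Ω ≈ 86.6 kips

E70XX → F_EXX = 70 ksi.
Effective throat (given) t_e = 0.25 in.
A_we = 0.25 × 16.5 = 4.125 in².
F_nw = 0.6 F_EXX = 42 ksi.
R_n/Ω = (42 × 4.125) / 2.0 = 86.62 kips.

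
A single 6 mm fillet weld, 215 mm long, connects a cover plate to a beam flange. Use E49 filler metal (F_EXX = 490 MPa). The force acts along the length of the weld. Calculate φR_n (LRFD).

Effective throat t_e = 0.707 × 6 = 4.242 mm.
Total length L = 215 mm; A_we = 4.242 × 215 = 912 mm².
F_nw = 0.6 F_EXX = 0.6 × 490 = 294 MPa.
φR_n = 0.75 × 294 × 912 × 10⁻³ = 201.1 kN.

φR_n ≈ 201 kN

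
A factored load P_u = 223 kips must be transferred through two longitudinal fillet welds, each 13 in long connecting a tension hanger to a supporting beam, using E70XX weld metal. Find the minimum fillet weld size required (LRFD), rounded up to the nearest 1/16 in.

w = 7/16 in

E70XX → F_EXX = 70 ksi.
Total weld length L = 26 in.
Required throat t_e = P_u / (φ × 0.6 F_EXX × L) = 223 / (0.75 × 0.6 × 70 × 26) = 0.2723 in.
Required leg w = t_e / 0.707 = 0.3851 in → use 7/16 in.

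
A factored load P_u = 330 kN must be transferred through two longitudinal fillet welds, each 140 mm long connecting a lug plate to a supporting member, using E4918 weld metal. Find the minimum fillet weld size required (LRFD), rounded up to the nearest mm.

w = 8 mm

E49XX → F_EXX = 490 MPa.
Total weld length L = 280 mm.
Required throat t_e = P_u / (φ × 0.6 F_EXX × L) = 330 / (0.75 × 0.6 × 490 × 280 × 10⁻³) = 5.345 mm.
Required leg w = t_e / 0.707 = 7.56 mm → use 8 mm.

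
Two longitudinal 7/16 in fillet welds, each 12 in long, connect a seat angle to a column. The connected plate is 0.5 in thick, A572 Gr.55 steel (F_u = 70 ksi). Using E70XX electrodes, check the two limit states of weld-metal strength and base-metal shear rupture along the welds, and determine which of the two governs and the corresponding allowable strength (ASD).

R_n/Ω ≈ 156 kip (weld metal governs)

E70XX → F_EXX = 70 ksi.
t_e = 0.707 × 0.4375 = 0.3093 in; L = 24 in.
Weld metal: R_n/Ω = (1/2.0) × 0.6 × 70 × 0.3093 × 24 = 155.9 kip.
Base metal (shear rupture): R_n/Ω = (1/2.0) × 0.6 × 70 × 0.5 × 24 = 252 kip.
Governing: weld metal.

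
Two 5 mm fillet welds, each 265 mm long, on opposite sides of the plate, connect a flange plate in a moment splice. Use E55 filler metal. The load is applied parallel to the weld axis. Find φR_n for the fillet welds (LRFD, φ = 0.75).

E55XX → F_EXX = 550 MPa.
Effective throat t_e = 0.707 × 5 = 3.535 mm.
Total length L = 530 mm; A_we = 3.535 × 530 = 1874 mm².
F_nw = 0.6 F_EXX = 0.6 × 550 = 330 MPa.
φR_n = 0.75 × 330 × 1874 × 10⁻³ = 463.7 kN.

φR_n ≈ 464 kN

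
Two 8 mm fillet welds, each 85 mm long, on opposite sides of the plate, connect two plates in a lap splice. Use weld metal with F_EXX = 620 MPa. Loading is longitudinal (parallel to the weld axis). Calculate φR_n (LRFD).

φR_n ≈ 268 kN

Effective throat t_e = 0.707 × 8 = 5.656 mm.
Total length L = 170 mm; A_we = 5.656 × 170 = 961.5 mm².
F_nw = 0.6 F_EXX = 0.6 × 620 = 372 MPa.
φR_n = 0.75 × 372 × 961.5 × 10⁻³ = 268.3 kN.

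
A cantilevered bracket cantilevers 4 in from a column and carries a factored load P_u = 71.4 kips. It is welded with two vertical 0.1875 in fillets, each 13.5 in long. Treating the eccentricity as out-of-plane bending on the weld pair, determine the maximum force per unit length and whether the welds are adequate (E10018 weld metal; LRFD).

f_max ≈ 5.39 kip/in; adequate

E100XX → F_EXX = 100 ksi.
L_w = 2 × 13.5 = 27 in; section modulus (unit throat) S = 2 × L²/6 = 60.75 in².
Direct shear f_v = P/L_w = 71.4/27 = 2.644 kip/in.
Moment M = P × e = 71.4 × 4 = 285.6 kip·in; bending f_b = M/S = 4.701 kip/in.
f_max = √(f_v² + f_b²) = √(2.644² + 4.701²) = 5.394 kip/in.
φr_n = 0.75 × 0.6 × 100 × (0.707 × 0.1875) = 5.965 kip/in → adequate.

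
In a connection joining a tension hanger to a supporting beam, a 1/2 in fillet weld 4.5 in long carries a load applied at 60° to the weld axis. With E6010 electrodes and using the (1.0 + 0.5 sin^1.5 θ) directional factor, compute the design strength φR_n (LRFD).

E60XX → F_EXX = 60 ksi.
t_e = 0.707 × 0.5 = 0.3535 in; A_we = 0.3535 × 4.5 = 1.591 in².
Directional factor: 1.0 + 0.5 sin^1.5(60°) = 1.403.
F_nw = 0.6 × 60 × 1.403 = 50.51 ksi.
φR_n = 0.75 × 50.51 × 1.591 = 60.26 kip.

φR_n ≈ 60.3 kip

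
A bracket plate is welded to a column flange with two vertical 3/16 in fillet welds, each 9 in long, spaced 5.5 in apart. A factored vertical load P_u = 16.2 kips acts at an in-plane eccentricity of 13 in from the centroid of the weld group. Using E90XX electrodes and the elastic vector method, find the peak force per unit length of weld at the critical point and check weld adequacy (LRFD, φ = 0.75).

f_max ≈ 4.84 kip/in; adequate

E90XX → F_EXX = 90 ksi.
Total weld length L_w = 18 in. Treat welds as unit-width lines.
Polar moment about centroid: J = 2[d³/12 + d(b/2)²] = 2[9³/12 + 9×2.75²] = 257.6 in³.
Direct shear f_v = P/L_w = 16.2 / 18 = 0.9 kip/in (vertical).
Torsion M = P·e = 16.2 × 13 = 210.6 kip·in.
Critical point at (x, y) = (2.75, 4.5) from centroid. f_tx = M·y/J = 3.679 kip/in; f_ty = M·x/J = 2.248 kip/in.
Resultant f_max = √[f_tx² + (f_v + f_ty)²] = √[3.679² + (0.9 + 2.248)²] = 4.842 kip/in.
Capacity per unit length: φr_n = 0.75 × 0.6 × 90 × (0.707 × 0.1875) = 5.369 kip/in.
4.842 ≤ 5.369 → adequate.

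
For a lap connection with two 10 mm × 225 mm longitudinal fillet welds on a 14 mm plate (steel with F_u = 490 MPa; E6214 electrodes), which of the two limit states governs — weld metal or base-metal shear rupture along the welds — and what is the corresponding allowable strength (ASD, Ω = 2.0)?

E62XX → F_EXX = 620 MPa.
t_e = 0.707 × 10 = 7.07 mm; L = 450 mm.
Weld metal: R_n/Ω = (1/2.0) × 0.6 × 620 × 7.07 × 450 × 10⁻³ = 591.8 kN.
Base metal (shear rupture): R_n/Ω = (1/2.0) × 0.6 × 490 × 14 × 450 × 10⁻³ = 926.1 kN.
Governing: weld metal.

R_n/Ω ≈ 592 kN (weld metal governs)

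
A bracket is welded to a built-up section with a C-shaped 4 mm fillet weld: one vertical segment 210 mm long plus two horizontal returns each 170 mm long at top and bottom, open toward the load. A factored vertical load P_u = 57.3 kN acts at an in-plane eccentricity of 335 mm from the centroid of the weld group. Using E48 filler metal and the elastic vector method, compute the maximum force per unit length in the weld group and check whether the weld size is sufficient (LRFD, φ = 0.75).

E48XX → F_EXX = 480 MPa.
Total weld length L_w = 550 mm. Treat welds as unit-width lines.
Centroid: x̄ = 2×170×85 / 550 = 52.55 mm from the vertical weld.
Polar moment about centroid: J = I_x + I_y = [210³/12 + 2×170×105²] + [210×52.55² + 2(170³/12 + 170×32.45²)] = 6277000 mm³.
Direct shear f_v = P/L_w = 57.3×10³ / 550 = 104.2 N/mm (vertical).
Torsion M = P·e = 57.3×10³ × 335 = 19196000 N·mm.
Critical point at (x, y) = (117.5, 105) from centroid. f_tx = M·y/J = 321.1 N/mm; f_ty = M·x/J = 359.2 N/mm.
Resultant f_max = √[f_tx² + (f_v + f_ty)²] = √[321.1² + (104.2 + 359.2)²] = 563.7 N/mm.
Capacity per unit length: φr_n = 0.75 × 0.6 × 480 × (0.707 × 4) = 610.8 N/mm.
563.7 ≤ 610.8 → adequate.

f_max ≈ 564 N/mm; adequate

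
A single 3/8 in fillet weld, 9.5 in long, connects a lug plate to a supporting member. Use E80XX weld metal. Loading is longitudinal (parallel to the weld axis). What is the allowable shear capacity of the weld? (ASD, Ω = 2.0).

R_n/Ω ≈ 60.4 kips

E80XX → F_EXX = 80 ksi.
Effective throat t_e = 0.707 × 0.375 = 0.2651 in.
Total length L = 9.5 in; A_we = 0.2651 × 9.5 = 2.519 in².
F_nw = 0.6 F_EXX = 0.6 × 80 = 48 ksi.
R_n = 48 × 2.519 = 120.9 kips; R_n/Ω = 120.9/2.0 = 60.45 kips.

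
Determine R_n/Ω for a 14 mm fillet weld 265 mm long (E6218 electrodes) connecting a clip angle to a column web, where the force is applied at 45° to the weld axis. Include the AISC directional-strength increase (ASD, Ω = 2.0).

E62XX → F_EXX = 620 MPa.
t_e = 0.707 × 14 = 9.898 mm; A_we = 9.898 × 265 = 2623 mm².
Directional factor: 1.0 + 0.5 sin^1.5(45°) = 1.297.
F_nw = 0.6 × 620 × 1.297 = 482.6 MPa.
R_n/Ω = (482.6 × 2623) / 2.0 × 10⁻³ = 632.9 kN.

R_n/Ω ≈ 633 kN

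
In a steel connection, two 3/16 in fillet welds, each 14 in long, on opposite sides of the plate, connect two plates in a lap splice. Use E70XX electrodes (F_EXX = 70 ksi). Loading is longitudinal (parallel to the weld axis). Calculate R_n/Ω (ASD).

Effective throat t_e = 0.707 × 0.1875 = 0.1326 in.
Total length L = 28 in; A_we = 0.1326 × 28 = 3.712 in².
F_nw = 0.6 F_EXX = 0.6 × 70 = 42 ksi.
R_n = 42 × 3.712 = 155.9 kip; R_n/Ω = 155.9/2.0 = 77.95 kip.

R_n/Ω ≈ 77.9 kip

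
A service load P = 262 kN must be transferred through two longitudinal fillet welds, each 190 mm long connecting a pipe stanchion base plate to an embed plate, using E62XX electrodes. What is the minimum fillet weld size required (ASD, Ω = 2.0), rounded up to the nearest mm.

w = 6 mm

E62XX → F_EXX = 620 MPa.
Total weld length L = 380 mm.
Required throat t_e = P × Ω / (0.6 F_EXX × L) = 262 × 2.0 / (0.6 × 620 × 380 × 10⁻³) = 3.707 mm.
Required leg w = t_e / 0.707 = 5.243 mm → use 6 mm.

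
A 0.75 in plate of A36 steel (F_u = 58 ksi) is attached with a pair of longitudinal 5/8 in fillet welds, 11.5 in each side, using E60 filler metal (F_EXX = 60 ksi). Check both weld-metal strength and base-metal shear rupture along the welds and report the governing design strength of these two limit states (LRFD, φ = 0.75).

φR_n ≈ 274 kips (weld metal governs)

t_e = 0.707 × 0.625 = 0.4419 in; L = 23 in.
Weld metal: φR_n = 0.75 × 0.6 × 60 × 0.4419 × 23 = 274.4 kips.
Base metal (shear rupture): φR_n = 0.75 × 0.6 × 58 × 0.75 × 23 = 450.2 kips.
Governing: weld metal.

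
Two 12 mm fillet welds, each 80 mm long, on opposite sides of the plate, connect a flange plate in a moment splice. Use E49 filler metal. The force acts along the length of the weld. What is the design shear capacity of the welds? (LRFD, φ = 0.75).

φR_n ≈ 299 kN

E49XX → F_EXX = 490 MPa.
Effective throat t_e = 0.707 × 12 = 8.484 mm.
Total length L = 160 mm; A_we = 8.484 × 160 = 1357 mm².
F_nw = 0.6 F_EXX = 0.6 × 490 = 294 MPa.
φR_n = 0.75 × 294 × 1357 × 10⁻³ = 299.3 kN.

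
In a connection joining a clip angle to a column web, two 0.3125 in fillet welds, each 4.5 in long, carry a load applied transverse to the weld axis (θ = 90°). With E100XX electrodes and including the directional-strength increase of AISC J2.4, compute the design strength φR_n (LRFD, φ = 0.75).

φR_n ≈ 134 kips

E100XX → F_EXX = 100 ksi.
t_e = 0.707 × 0.3125 = 0.2209 in; A_we = 0.2209 × 9 = 1.988 in².
Directional factor: 1.0 + 0.5 sin^1.5(90°) = 1.5.
F_nw = 0.6 × 100 × 1.5 = 90 ksi.
φR_n = 0.75 × 90 × 1.988 = 134.2 kips.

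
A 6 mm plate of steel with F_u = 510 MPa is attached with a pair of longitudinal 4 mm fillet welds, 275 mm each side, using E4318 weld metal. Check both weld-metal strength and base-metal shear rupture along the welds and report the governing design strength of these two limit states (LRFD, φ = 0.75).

φR_n ≈ 301 kN (weld metal governs)

E43XX → F_EXX = 430 MPa.
t_e = 0.707 × 4 = 2.828 mm; L = 550 mm.
Weld metal: φR_n = 0.75 × 0.6 × 430 × 2.828 × 550 × 10⁻³ = 301 kN.
Base metal (shear rupture): φR_n = 0.75 × 0.6 × 510 × 6 × 550 × 10⁻³ = 757.4 kN.
Governing: weld metal.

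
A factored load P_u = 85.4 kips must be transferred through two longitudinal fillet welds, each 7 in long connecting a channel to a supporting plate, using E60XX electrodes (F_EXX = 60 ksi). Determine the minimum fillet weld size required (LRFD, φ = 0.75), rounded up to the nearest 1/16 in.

Total weld length L = 14 in.
Required throat t_e = P_u / (φ × 0.6 F_EXX × L) = 85.4 / (0.75 × 0.6 × 60 × 14) = 0.2259 in.
Required leg w = t_e / 0.707 = 0.3196 in → use 3/8 in.

w = 3/8 in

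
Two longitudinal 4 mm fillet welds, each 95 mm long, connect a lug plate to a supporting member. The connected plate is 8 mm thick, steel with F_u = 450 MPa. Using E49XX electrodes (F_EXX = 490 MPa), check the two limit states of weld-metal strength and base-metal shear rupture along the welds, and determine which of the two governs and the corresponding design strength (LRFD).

t_e = 0.707 × 4 = 2.828 mm; L = 190 mm.
Weld metal: φR_n = 0.75 × 0.6 × 490 × 2.828 × 190 × 10⁻³ = 118.5 kN.
Base metal (shear rupture): φR_n = 0.75 × 0.6 × 450 × 8 × 190 × 10⁻³ = 307.8 kN.
Governing: weld metal.

φR_n ≈ 118 kN (weld metal governs)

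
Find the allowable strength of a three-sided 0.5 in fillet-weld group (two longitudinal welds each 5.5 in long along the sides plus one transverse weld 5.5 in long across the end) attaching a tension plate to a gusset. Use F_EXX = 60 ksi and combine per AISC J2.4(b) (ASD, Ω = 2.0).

t_e = 0.707 × 0.5 = 0.3535 in.
R_nwl = 0.6 × 60 × 0.3535 × 11 = 140 kips (longitudinal, 2 welds).
R_nwt = 0.6 × 60 × 0.3535 × 5.5 = 69.99 kips (transverse, base value).
(i) R_nwl + R_nwt = 210 kips; (ii) 0.85 R_nwl + 1.5 R_nwt = 224 kips.
R_n = max = 224 kips [governs: (ii)]; R_n/Ω = 112 kips.

R_n/Ω ≈ 112 kips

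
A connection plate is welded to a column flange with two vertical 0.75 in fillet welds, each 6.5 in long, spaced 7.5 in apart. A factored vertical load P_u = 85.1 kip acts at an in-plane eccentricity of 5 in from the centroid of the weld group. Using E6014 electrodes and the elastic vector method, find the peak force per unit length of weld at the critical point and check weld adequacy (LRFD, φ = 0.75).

f_max ≈ 14.8 kip/in; NOT adequate

E60XX → F_EXX = 60 ksi.
Total weld length L_w = 13 in. Treat welds as unit-width lines.
Polar moment about centroid: J = 2[d³/12 + d(b/2)²] = 2[6.5³/12 + 6.5×3.75²] = 228.6 in³.
Direct shear f_v = P/L_w = 85.1 / 13 = 6.546 kip/in (vertical).
Torsion M = P·e = 85.1 × 5 = 425.5 kip·in.
Critical point at (x, y) = (3.75, 3.25) from centroid. f_tx = M·y/J = 6.05 kip/in; f_ty = M·x/J = 6.98 kip/in.
Resultant f_max = √[f_tx² + (f_v + f_ty)²] = √[6.05² + (6.546 + 6.98)²] = 14.82 kip/in.
Capacity per unit length: φr_n = 0.75 × 0.6 × 60 × (0.707 × 0.75) = 14.32 kip/in.
14.82 > 14.32 → NOT adequate.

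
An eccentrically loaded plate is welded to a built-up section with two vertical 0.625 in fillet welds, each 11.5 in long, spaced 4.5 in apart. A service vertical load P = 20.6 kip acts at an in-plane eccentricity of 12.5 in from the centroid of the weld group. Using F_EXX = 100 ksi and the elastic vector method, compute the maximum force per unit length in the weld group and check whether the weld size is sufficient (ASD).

Total weld length L_w = 23 in. Treat welds as unit-width lines.
Polar moment about centroid: J = 2[d³/12 + d(b/2)²] = 2[11.5³/12 + 11.5×2.25²] = 369.9 in³.
Direct shear f_v = P/L_w = 20.6 / 23 = 0.8957 kip/in (vertical).
Torsion M = P·e = 20.6 × 12.5 = 257.5 kip·in.
Critical point at (x, y) = (2.25, 5.75) from centroid. f_tx = M·y/J = 4.003 kip/in; f_ty = M·x/J = 1.566 kip/in.
Resultant f_max = √[f_tx² + (f_v + f_ty)²] = √[4.003² + (0.8957 + 1.566)²] = 4.699 kip/in.
Capacity per unit length: r_n/Ω = (1/2.0) × 0.6 × 100 × (0.707 × 0.625) = 13.26 kip/in.
4.699 ≤ 13.26 → adequate.

f_max ≈ 4.7 kip/in; adequate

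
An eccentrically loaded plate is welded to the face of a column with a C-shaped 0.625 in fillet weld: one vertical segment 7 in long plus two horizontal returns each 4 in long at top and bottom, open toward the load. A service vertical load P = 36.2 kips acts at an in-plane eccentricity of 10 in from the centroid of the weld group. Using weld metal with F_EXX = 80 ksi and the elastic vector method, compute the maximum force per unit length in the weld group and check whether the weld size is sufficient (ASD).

Total weld length L_w = 15 in. Treat welds as unit-width lines.
Centroid: x̄ = 2×4×2 / 15 = 1.067 in from the vertical weld.
Polar moment about centroid: J = I_x + I_y = [7³/12 + 2×4×3.5²] + [7×1.067² + 2(4³/12 + 4×0.9333²)] = 152.2 in³.
Direct shear f_v = P/L_w = 36.2 / 15 = 2.413 kip/in (vertical).
Torsion M = P·e = 36.2 × 10 = 362 kip·in.
Critical point at (x, y) = (2.933, 3.5) from centroid. f_tx = M·y/J = 8.325 kip/in; f_ty = M·x/J = 6.978 kip/in.
Resultant f_max = √[f_tx² + (f_v + f_ty)²] = √[8.325² + (2.413 + 6.978)²] = 12.55 kip/in.
Capacity per unit length: r_n/Ω = (1/2.0) × 0.6 × 80 × (0.707 × 0.625) = 10.6 kip/in.
12.55 > 10.6 → NOT adequate.

f_max ≈ 12.5 kip/in; NOT adequate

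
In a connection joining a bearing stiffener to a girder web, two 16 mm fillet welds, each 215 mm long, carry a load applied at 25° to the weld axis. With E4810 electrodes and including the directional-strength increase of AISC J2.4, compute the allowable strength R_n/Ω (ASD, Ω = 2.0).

E48XX → F_EXX = 480 MPa.
t_e = 0.707 × 16 = 11.31 mm; A_we = 11.31 × 430 = 4864 mm².
Directional factor: 1.0 + 0.5 sin^1.5(25°) = 1.137.
F_nw = 0.6 × 480 × 1.137 = 327.6 MPa.
R_n/Ω = (327.6 × 4864) / 2.0 × 10⁻³ = 796.7 kN.

R_n/Ω ≈ 797 kN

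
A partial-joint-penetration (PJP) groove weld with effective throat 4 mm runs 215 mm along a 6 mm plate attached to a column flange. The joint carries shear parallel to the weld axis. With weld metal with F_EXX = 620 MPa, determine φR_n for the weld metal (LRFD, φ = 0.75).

Effective throat (given) t_e = 4 mm.
A_we = 4 × 215 = 860 mm².
F_nw = 0.6 F_EXX = 372 MPa.
φR_n = 0.75 × 372 × 860 × 10⁻³ = 239.9 kN.

φR_n ≈ 240 kN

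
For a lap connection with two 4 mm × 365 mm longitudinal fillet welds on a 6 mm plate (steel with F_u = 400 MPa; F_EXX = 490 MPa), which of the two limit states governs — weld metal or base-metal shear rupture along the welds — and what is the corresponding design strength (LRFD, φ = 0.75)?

φR_n ≈ 455 kN (weld metal governs)

t_e = 0.707 × 4 = 2.828 mm; L = 730 mm.
Weld metal: φR_n = 0.75 × 0.6 × 490 × 2.828 × 730 × 10⁻³ = 455.2 kN.
Base metal (shear rupture): φR_n = 0.75 × 0.6 × 400 × 6 × 730 × 10⁻³ = 788.4 kN.
Governing: weld metal.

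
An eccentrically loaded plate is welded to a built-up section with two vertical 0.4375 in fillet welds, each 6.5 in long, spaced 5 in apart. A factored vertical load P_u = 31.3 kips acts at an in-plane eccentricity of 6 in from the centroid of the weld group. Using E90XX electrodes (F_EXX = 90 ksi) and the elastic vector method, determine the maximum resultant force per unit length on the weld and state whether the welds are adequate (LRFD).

f_max ≈ 7.77 kip/in; adequate

Total weld length L_w = 13 in. Treat welds as unit-width lines.
Polar moment about centroid: J = 2[d³/12 + d(b/2)²] = 2[6.5³/12 + 6.5×2.5²] = 127 in³.
Direct shear f_v = P/L_w = 31.3 / 13 = 2.408 kip/in (vertical).
Torsion M = P·e = 31.3 × 6 = 187.8 kip·in.
Critical point at (x, y) = (2.5, 3.25) from centroid. f_tx = M·y/J = 4.805 kip/in; f_ty = M·x/J = 3.696 kip/in.
Resultant f_max = √[f_tx² + (f_v + f_ty)²] = √[4.805² + (2.408 + 3.696)²] = 7.768 kip/in.
Capacity per unit length: φr_n = 0.75 × 0.6 × 90 × (0.707 × 0.4375) = 12.53 kip/in.
7.768 ≤ 12.53 → adequate.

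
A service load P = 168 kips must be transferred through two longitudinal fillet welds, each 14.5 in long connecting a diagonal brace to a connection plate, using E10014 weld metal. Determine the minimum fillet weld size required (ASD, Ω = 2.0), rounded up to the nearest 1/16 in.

E100XX → F_EXX = 100 ksi.
Total weld length L = 29 in.
Required throat t_e = P × Ω / (0.6 F_EXX × L) = 168 × 2.0 / (0.6 × 100 × 29) = 0.1931 in.
Required leg w = t_e / 0.707 = 0.2731 in → use 5/16 in.

w = 5/16 in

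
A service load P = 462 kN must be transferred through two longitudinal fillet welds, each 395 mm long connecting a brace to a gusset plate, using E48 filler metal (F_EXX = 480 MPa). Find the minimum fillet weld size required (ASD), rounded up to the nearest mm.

Total weld length L = 790 mm.
Required throat t_e = P × Ω / (0.6 F_EXX × L) = 462 × 2.0 / (0.6 × 480 × 790 × 10⁻³) = 4.061 mm.
Required leg w = t_e / 0.707 = 5.744 mm → use 6 mm.

w = 6 mm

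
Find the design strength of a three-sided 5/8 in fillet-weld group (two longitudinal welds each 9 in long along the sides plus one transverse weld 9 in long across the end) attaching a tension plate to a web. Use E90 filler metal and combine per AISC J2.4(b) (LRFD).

E90XX → F_EXX = 90 ksi.
t_e = 0.707 × 0.625 = 0.4419 in.
R_nwl = 0.6 × 90 × 0.4419 × 18 = 429.5 kips (longitudinal, 2 welds).
R_nwt = 0.6 × 90 × 0.4419 × 9 = 214.8 kips (transverse, base value).
(i) R_nwl + R_nwt = 644.3 kips; (ii) 0.85 R_nwl + 1.5 R_nwt = 687.2 kips.
R_n = max = 687.2 kips [governs: (ii)]; φR_n = 515.4 kips.

φR_n ≈ 515 kips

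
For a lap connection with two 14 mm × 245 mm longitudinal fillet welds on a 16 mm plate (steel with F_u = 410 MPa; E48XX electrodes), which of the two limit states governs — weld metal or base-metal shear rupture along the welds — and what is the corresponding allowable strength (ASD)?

R_n/Ω ≈ 698 kN (weld metal governs)

E48XX → F_EXX = 480 MPa.
t_e = 0.707 × 14 = 9.898 mm; L = 490 mm.
Weld metal: R_n/Ω = (1/2.0) × 0.6 × 480 × 9.898 × 490 × 10⁻³ = 698.4 kN.
Base metal (shear rupture): R_n/Ω = (1/2.0) × 0.6 × 410 × 16 × 490 × 10⁻³ = 964.3 kN.
Governing: weld metal.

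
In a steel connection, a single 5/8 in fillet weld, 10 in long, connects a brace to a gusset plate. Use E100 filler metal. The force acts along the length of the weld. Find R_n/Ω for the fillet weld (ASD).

R_n/Ω ≈ 133 kips

E100XX → F_EXX = 100 ksi.
Effective throat t_e = 0.707 × 0.625 = 0.4419 in.
Total length L = 10 in; A_we = 0.4419 × 10 = 4.419 in².
F_nw = 0.6 F_EXX = 0.6 × 100 = 60 ksi.
R_n = 60 × 4.419 = 265.1 kips; R_n/Ω = 265.1/2.0 = 132.6 kips.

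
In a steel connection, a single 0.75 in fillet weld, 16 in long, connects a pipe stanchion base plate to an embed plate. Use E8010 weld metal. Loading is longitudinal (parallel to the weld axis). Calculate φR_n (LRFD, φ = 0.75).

E80XX → F_EXX = 80 ksi.
Effective throat t_e = 0.707 × 0.75 = 0.5302 in.
Total length L = 16 in; A_we = 0.5302 × 16 = 8.484 in².
F_nw = 0.6 F_EXX = 0.6 × 80 = 48 ksi.
φR_n = 0.75 × 48 × 8.484 = 305.4 kips.

φR_n ≈ 305 kips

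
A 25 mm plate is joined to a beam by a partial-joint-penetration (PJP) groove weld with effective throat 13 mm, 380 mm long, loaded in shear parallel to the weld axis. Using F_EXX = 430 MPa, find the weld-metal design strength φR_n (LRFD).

φR_n ≈ 956 kN

Effective throat (given) t_e = 13 mm.
A_we = 13 × 380 = 4940 mm².
F_nw = 0.6 F_EXX = 258 MPa.
φR_n = 0.75 × 258 × 4940 × 10⁻³ = 955.9 kN.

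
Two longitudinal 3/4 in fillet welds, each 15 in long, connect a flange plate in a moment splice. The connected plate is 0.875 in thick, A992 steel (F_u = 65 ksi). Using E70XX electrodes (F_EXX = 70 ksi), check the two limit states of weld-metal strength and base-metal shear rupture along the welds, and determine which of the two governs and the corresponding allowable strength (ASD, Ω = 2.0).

t_e = 0.707 × 0.75 = 0.5302 in; L = 30 in.
Weld metal: R_n/Ω = (1/2.0) × 0.6 × 70 × 0.5302 × 30 = 334.1 kips.
Base metal (shear rupture): R_n/Ω = (1/2.0) × 0.6 × 65 × 0.875 × 30 = 511.9 kips.
Governing: weld metal.

R_n/Ω ≈ 334 kips (weld metal governs)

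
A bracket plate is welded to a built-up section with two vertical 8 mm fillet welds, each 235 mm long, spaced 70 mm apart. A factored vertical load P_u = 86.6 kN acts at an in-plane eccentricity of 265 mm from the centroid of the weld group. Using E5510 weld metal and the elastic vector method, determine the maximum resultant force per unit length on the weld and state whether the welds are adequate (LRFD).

E55XX → F_EXX = 550 MPa.
Total weld length L_w = 470 mm. Treat welds as unit-width lines.
Polar moment about centroid: J = 2[d³/12 + d(b/2)²] = 2[235³/12 + 235×35²] = 2739000 mm³.
Direct shear f_v = P/L_w = 86.6×10³ / 470 = 184.3 N/mm (vertical).
Torsion M = P·e = 86.6×10³ × 265 = 22949000 N·mm.
Critical point at (x, y) = (35, 117.5) from centroid. f_tx = M·y/J = 984.6 N/mm; f_ty = M·x/J = 293.3 N/mm.
Resultant f_max = √[f_tx² + (f_v + f_ty)²] = √[984.6² + (184.3 + 293.3)²] = 1094 N/mm.
Capacity per unit length: φr_n = 0.75 × 0.6 × 550 × (0.707 × 8) = 1400 N/mm.
1094 ≤ 1400 → adequate.

f_max ≈ 1090 N/mm; adequate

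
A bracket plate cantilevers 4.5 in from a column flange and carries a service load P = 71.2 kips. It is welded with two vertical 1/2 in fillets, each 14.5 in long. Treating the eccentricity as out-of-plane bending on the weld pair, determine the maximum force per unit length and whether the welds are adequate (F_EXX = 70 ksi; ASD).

f_max ≈ 5.19 kip/in; adequate

L_w = 2 × 14.5 = 29 in; section modulus (unit throat) S = 2 × L²/6 = 70.08 in².
Direct shear f_v = P/L_w = 71.2/29 = 2.455 kip/in.
Moment M = P × e = 71.2 × 4.5 = 320.4 kip·in; bending f_b = M/S = 4.572 kip/in.
f_max = √(f_v² + f_b²) = √(2.455² + 4.572²) = 5.189 kip/in.
r_n/Ω = (1/2.0) × 0.6 × 70 × (0.707 × 0.5) = 7.423 kip/in → adequate.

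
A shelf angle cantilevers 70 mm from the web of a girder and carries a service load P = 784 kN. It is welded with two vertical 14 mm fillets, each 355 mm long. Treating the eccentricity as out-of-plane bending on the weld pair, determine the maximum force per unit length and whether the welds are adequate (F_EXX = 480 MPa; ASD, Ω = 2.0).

L_w = 2 × 355 = 710 mm; section modulus (unit throat) S = 2 × L²/6 = 42010 mm².
Direct shear f_v = P/L_w = 784×10³/710 = 1104 N/mm.
Moment M = P × e = 784×10³ × 70 = 54880000 N·mm; bending f_b = M/S = 1306 N/mm.
f_max = √(f_v² + f_b²) = √(1104² + 1306²) = 1711 N/mm.
r_n/Ω = (1/2.0) × 0.6 × 480 × (0.707 × 14) = 1425 N/mm → NOT adequate.

f_max ≈ 1710 N/mm; NOT adequate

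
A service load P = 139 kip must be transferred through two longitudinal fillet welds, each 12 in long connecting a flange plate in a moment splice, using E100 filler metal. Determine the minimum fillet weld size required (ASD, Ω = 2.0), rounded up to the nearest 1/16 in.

E100XX → F_EXX = 100 ksi.
Total weld length L = 24 in.
Required throat t_e = P × Ω / (0.6 F_EXX × L) = 139 × 2.0 / (0.6 × 100 × 24) = 0.1931 in.
Required leg w = t_e / 0.707 = 0.2731 in → use 5/16 in.

w = 5/16 in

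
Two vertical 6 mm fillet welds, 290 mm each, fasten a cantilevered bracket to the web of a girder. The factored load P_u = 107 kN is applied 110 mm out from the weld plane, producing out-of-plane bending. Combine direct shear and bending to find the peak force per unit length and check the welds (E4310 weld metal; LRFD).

f_max ≈ 459 N/mm; adequate

E43XX → F_EXX = 430 MPa.
L_w = 2 × 290 = 580 mm; section modulus (unit throat) S = 2 × L²/6 = 28030 mm².
Direct shear f_v = P/L_w = 107×10³/580 = 184.5 N/mm.
Moment M = P × e = 107×10³ × 110 = 11770000 N·mm; bending f_b = M/S = 419.9 N/mm.
f_max = √(f_v² + f_b²) = √(184.5² + 419.9²) = 458.6 N/mm.
φr_n = 0.75 × 0.6 × 430 × (0.707 × 6) = 820.8 N/mm → adequate.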